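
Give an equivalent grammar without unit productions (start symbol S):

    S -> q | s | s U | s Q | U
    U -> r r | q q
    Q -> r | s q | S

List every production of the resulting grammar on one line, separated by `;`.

Unit pairs: Q ⇒* {S, U}; S ⇒* {U}.
Replace each nonterminal's rules with the union of the non-unit rules of every nonterminal it unit-derives.

S -> r r | q q | q | s | s U | s Q; U -> r r | q q; Q -> r r | q q | q | s | s U | s Q | r | s q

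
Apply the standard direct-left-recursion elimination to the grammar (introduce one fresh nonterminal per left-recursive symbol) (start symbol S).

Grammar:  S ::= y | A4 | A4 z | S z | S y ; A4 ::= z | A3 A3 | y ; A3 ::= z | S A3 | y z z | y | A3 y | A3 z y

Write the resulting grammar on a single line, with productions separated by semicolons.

S ::= y S' | A4 S' | A4 z S'; A4 ::= z | A3 A3 | y; A3 ::= z A3' | S A3 A3' | y z z A3' | y A3'; S' ::= z S' | y S' | ε; A3' ::= y A3' | z y A3' | ε

Left recursion appears on S, A3.
For S: α = {z, y}, β = {y, A4, A4 z}. Rewrite as S → β S' and S' → α S' | ε.
For A3: α = {y, z y}, β = {z, S A3, y z z, y}. Rewrite as A3 → β A3' and A3' → α A3' | ε.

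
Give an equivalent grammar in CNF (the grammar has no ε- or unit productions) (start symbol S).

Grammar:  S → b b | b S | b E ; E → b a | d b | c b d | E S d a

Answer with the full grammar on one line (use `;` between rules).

Introduce a nonterminal for each terminal appearing in a rule of length ≥ 2: X1 → b, X2 → a, X3 → d, X4 → c.
Binarize each right-hand side of length ≥ 3 by chaining fresh nonterminals (Y1, Y2, …): affected rules were E → X4 X1 X3; E → E S X3 X2.

S → X1 X1 | X1 S | X1 E; E → X1 X2 | X3 X1 | X4 Y1 | E Y2; X1 → b; X2 → a; X3 → d; X4 → c; Y1 → X1 X3; Y2 → S Y3; Y3 → X3 X2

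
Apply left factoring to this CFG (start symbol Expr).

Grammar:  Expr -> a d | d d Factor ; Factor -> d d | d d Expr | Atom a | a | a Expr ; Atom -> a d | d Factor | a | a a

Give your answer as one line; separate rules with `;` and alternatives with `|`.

Factor has alternatives sharing prefix 'd d': factor to Factor → d d Factor1 with Factor1 → ε | Expr.
Factor has alternatives sharing prefix 'a': factor to Factor → a Factor2 with Factor2 → ε | Expr.
Atom has alternatives sharing prefix 'a': factor to Atom → a Atom1 with Atom1 → d | ε | a.

Expr -> a d | d d Factor; Factor -> Atom a | d d Factor1 | a Factor2; Atom -> d Factor | a Atom1; Factor1 -> ε | Expr; Factor2 -> ε | Expr; Atom1 -> d | ε | a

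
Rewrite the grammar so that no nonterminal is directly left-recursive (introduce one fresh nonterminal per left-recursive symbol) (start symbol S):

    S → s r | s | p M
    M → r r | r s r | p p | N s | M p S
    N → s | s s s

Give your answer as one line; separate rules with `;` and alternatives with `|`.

Left recursion appears on M.
For M: α = {p S}, β = {r r, r s r, p p, N s}. Rewrite as M → β M' and M' → α M' | ε.

S → s r | s | p M; M → r r M' | r s r M' | p p M' | N s M'; N → s | s s s; M' → p S M' | ε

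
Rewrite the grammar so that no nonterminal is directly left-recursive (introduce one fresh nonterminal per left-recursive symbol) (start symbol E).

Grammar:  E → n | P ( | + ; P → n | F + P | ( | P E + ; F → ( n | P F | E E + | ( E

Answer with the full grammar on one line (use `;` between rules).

Directly left-recursive nonterminal: P.
For P: α = {E +}, β = {n, F + P, (}. Rewrite as P → β P' and P' → α P' | ε.

E → n | P ( | +; P → n P' | F + P P' | ( P'; F → ( n | P F | E E + | ( E; P' → E + P' | ε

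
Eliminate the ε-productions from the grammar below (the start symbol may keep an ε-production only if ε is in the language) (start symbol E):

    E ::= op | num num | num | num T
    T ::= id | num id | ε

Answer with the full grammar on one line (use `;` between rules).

The nullable symbols are {T}.
ε ∉ L(G), so no ε-production is kept.

E ::= op | num num | num | num T; T ::= id | num id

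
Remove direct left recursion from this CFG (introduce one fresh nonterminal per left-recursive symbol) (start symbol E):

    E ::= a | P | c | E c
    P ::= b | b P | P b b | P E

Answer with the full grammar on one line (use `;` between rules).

E ::= a E' | P E' | c E'; P ::= b P' | b P P'; E' ::= c E' | ε; P' ::= b b P' | E P' | ε

E, P are directly left-recursive.
For E: α = {c}, β = {a, P, c}. Rewrite as E → β E' and E' → α E' | ε.
For P: α = {b b, E}, β = {b, b P}. Rewrite as P → β P' and P' → α P' | ε.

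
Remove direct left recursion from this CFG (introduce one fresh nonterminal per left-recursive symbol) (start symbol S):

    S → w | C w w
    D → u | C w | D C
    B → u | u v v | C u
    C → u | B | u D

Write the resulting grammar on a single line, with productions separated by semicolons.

S → w | C w w; D → u D' | C w D'; B → u | u v v | C u; C → u | B | u D; D' → C D' | ε

Directly left-recursive nonterminal: D.
For D: α = {C}, β = {u, C w}. Rewrite as D → β D' and D' → α D' | ε.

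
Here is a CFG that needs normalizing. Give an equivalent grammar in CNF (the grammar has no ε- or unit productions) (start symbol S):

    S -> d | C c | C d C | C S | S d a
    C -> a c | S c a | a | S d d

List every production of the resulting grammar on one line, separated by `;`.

S -> d | C X1 | C Y1 | C S | S Y2; C -> X3 X1 | S Y3 | a | S Y4; X1 -> c; X2 -> d; X3 -> a; Y1 -> X2 C; Y2 -> X2 X3; Y3 -> X1 X3; Y4 -> X2 X2

Introduce a nonterminal for each terminal appearing in a rule of length ≥ 2: X1 → c, X2 → d, X3 → a.
Binarize each right-hand side of length ≥ 3 by chaining fresh nonterminals (Y1, Y2, …): affected rules were S → C X2 C; S → S X2 X3; C → S X1 X3; C → S X2 X2.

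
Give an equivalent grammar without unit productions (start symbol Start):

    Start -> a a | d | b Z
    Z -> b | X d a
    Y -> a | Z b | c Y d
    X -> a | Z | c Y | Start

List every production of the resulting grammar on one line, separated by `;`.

Unit pairs: X ⇒* {Start, Z}.
For every A with A ⇒* B via unit rules, add B's non-unit alternatives to A; then delete every rule of the form X → Y.

Start -> a a | d | b Z; Z -> b | X d a; Y -> a | Z b | c Y d; X -> b | X d a | a a | d | b Z | a | c Y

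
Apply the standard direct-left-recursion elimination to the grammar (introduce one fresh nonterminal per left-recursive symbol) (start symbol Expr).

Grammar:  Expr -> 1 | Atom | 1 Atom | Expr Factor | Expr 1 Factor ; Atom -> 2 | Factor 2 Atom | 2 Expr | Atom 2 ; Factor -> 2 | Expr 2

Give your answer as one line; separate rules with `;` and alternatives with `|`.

Expr -> 1 Expr1 | Atom Expr1 | 1 Atom Expr1; Atom -> 2 Atom1 | Factor 2 Atom Atom1 | 2 Expr Atom1; Factor -> 2 | Expr 2; Expr1 -> Factor Expr1 | 1 Factor Expr1 | epsilon; Atom1 -> 2 Atom1 | epsilon

Directly left-recursive nonterminals: Expr, Atom.
For Expr: α = {Factor, 1 Factor}, β = {1, Atom, 1 Atom}. Rewrite as Expr → β Expr1 and Expr1 → α Expr1 | ε.
For Atom: α = {2}, β = {2, Factor 2 Atom, 2 Expr}. Rewrite as Atom → β Atom1 and Atom1 → α Atom1 | ε.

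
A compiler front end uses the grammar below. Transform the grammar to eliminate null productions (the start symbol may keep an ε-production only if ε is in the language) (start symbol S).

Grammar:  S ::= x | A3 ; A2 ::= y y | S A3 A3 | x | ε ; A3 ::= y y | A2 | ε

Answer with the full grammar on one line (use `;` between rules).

The nullable symbols are {A2, A3, S}.
ε ∈ L(G) since S is nullable, so keep S → ε.
Add the nullable-subset variants: A2 → S A3 A3 gives S A3 A3 | S A3 | S | A3 A3 | A3.

S ::= x | A3 | ε; A2 ::= y y | S A3 A3 | S A3 | S | A3 A3 | A3 | x; A3 ::= y y | A2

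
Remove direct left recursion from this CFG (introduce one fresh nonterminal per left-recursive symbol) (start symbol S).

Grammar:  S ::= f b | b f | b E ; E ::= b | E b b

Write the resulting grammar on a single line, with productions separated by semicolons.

S ::= f b | b f | b E; E ::= b E'; E' ::= b b E' | ε

Directly left-recursive nonterminal: E.
For E: α = {b b}, β = {b}. Rewrite as E → β E' and E' → α E' | ε.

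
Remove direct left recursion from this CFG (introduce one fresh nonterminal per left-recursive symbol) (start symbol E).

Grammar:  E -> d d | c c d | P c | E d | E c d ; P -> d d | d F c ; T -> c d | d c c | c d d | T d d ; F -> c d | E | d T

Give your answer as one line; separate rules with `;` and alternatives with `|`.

Left recursion appears on E, T.
For E: α = {d, c d}, β = {d d, c c d, P c}. Rewrite as E → β E' and E' → α E' | ε.
For T: α = {d d}, β = {c d, d c c, c d d}. Rewrite as T → β T' and T' → α T' | ε.

E -> d d E' | c c d E' | P c E'; P -> d d | d F c; T -> c d T' | d c c T' | c d d T'; F -> c d | E | d T; E' -> d E' | c d E' | ε; T' -> d d T' | ε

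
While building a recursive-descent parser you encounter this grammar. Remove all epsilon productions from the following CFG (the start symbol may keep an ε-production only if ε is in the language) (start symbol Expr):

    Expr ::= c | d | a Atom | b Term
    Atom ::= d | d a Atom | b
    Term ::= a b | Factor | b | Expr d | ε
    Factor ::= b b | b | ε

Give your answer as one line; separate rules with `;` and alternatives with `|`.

Expr ::= c | d | a Atom | b Term | b; Atom ::= d | d a Atom | b; Term ::= a b | Factor | b | Expr d; Factor ::= b b | b

The nullable symbols are {Factor, Term}.
ε ∉ L(G), so no ε-production is kept.
Expand every rule over subsets of its nullable positions: Expr → b Term gives b Term | b.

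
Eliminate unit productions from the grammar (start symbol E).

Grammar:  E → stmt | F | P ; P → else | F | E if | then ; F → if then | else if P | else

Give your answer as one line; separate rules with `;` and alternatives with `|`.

E → stmt | if then | else if P | else | E if | then; P → if then | else if P | else | E if | then; F → if then | else if P | else

Unit pairs: E ⇒* {F, P}; P ⇒* {F}.
For every A with A ⇒* B via unit rules, add B's non-unit alternatives to A; then delete every rule of the form X → Y.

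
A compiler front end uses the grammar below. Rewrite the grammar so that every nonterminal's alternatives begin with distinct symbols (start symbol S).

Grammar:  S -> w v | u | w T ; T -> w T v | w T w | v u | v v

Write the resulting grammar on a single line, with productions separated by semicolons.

S has alternatives sharing prefix 'w': factor to S → w S' with S' → v | T.
T has alternatives sharing prefix 'w T': factor to T → w T T' with T' → v | w.
T has alternatives sharing prefix 'v': factor to T → v T'' with T'' → u | v.

S -> u | w S'; T -> w T T' | v T''; S' -> v | T; T' -> v | w; T'' -> u | v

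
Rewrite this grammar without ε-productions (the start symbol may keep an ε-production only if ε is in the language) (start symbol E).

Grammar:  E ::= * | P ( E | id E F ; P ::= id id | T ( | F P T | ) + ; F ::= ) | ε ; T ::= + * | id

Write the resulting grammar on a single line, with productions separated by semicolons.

The nullable symbols are {F}.
ε ∉ L(G), so no ε-production is kept.
Expand every rule over subsets of its nullable positions: E → id E F gives id E F | id E. P → F P T gives F P T | P T.

E ::= * | P ( E | id E F | id E; P ::= id id | T ( | F P T | P T | ) +; F ::= ); T ::= + * | id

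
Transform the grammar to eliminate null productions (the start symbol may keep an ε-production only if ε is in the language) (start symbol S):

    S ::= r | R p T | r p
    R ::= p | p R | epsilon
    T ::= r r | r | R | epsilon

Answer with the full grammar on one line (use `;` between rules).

The nullable symbols are {R, T}.
ε ∉ L(G), so no ε-production is kept.
Expand every rule over subsets of its nullable positions: S → R p T gives R p T | R p | p T | p.

S ::= r | R p T | R p | p T | p | r p; R ::= p | p R; T ::= r r | r | R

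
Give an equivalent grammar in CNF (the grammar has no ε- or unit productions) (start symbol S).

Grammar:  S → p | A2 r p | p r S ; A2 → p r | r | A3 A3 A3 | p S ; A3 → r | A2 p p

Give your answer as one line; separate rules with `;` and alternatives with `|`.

Introduce a nonterminal for each terminal appearing in a rule of length ≥ 2: X1 → r, X2 → p.
Binarize each right-hand side of length ≥ 3 by chaining fresh nonterminals (Y1, Y2, …): affected rules were S → A2 X1 X2; S → X2 X1 S; A2 → A3 A3 A3; A3 → A2 X2 X2.

S → p | A2 Y1 | X2 Y2; A2 → X2 X1 | r | A3 Y3 | X2 S; A3 → r | A2 Y4; X1 → r; X2 → p; Y1 → X1 X2; Y2 → X1 S; Y3 → A3 A3; Y4 → X2 X2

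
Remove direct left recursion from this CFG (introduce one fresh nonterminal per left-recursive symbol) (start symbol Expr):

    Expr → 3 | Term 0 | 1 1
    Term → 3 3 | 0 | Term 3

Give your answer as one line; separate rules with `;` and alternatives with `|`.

Expr → 3 | Term 0 | 1 1; Term → 3 3 Term1 | 0 Term1; Term1 → 3 Term1 | epsilon

Term is directly left-recursive.
For Term: α = {3}, β = {3 3, 0}. Rewrite as Term → β Term1 and Term1 → α Term1 | ε.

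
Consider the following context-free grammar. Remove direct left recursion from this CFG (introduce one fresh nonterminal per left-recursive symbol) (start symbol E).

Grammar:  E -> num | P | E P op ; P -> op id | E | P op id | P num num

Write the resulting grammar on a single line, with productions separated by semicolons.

Directly left-recursive nonterminals: E, P.
For E: α = {P op}, β = {num, P}. Rewrite as E → β E' and E' → α E' | ε.
For P: α = {op id, num num}, β = {op id, E}. Rewrite as P → β P' and P' → α P' | ε.

E -> num E' | P E'; P -> op id P' | E P'; E' -> P op E' | ε; P' -> op id P' | num num P' | ε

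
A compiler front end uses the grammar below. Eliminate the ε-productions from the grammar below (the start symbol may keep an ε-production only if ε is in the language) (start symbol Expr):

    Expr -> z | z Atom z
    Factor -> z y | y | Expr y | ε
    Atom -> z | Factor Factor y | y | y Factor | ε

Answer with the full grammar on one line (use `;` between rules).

Nullable set = {Atom, Factor}.
ε ∉ L(G), so no ε-production is kept.
For each production, add variants omitting each subset of nullable occurrences: Expr → z Atom z gives z Atom z | z z. Atom → Factor Factor y gives Factor Factor y | Factor y | y.

Expr -> z | z Atom z | z z; Factor -> z y | y | Expr y; Atom -> z | Factor Factor y | Factor y | y | y Factor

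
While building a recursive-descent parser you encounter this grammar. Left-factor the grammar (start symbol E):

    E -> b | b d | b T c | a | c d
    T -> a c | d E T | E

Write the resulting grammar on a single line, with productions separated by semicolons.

E has alternatives sharing prefix 'b': factor to E → b E' with E' → ε | d | T c.

E -> a | c d | b E'; T -> a c | d E T | E; E' -> eps | d | T c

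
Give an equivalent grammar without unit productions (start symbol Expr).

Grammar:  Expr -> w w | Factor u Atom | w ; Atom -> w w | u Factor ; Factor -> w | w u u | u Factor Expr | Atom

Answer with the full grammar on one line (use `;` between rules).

Expr -> w w | Factor u Atom | w; Atom -> w w | u Factor; Factor -> w w | u Factor | w | w u u | u Factor Expr

Unit pairs: Factor ⇒* {Atom}.
For each unit pair (A, B), copy every non-unit production of B to A, then drop all unit productions.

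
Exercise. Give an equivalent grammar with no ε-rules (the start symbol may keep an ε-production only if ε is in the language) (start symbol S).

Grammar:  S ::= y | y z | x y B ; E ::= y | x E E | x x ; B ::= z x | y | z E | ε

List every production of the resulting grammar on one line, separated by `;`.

S ::= y | y z | x y B | x y; E ::= y | x E E | x x; B ::= z x | y | z E

Nullable set = {B}.
ε ∉ L(G), so no ε-production is kept.
Add the nullable-subset variants: S → x y B gives x y B | x y.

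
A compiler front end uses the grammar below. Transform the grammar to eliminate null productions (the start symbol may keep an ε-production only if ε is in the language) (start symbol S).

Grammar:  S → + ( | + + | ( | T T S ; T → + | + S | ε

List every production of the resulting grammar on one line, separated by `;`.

Nullable set = {T}.
ε ∉ L(G), so no ε-production is kept.
For each production, add variants omitting each subset of nullable occurrences: S → T T S gives T T S | T S.

S → + ( | + + | ( | T T S | T S; T → + | + S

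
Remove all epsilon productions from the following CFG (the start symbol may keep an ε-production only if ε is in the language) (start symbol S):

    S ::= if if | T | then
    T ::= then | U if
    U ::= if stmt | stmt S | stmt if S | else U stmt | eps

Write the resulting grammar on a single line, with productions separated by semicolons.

The nullable symbols are {U}.
ε ∉ L(G), so no ε-production is kept.
Expand every rule over subsets of its nullable positions: T → U if gives U if | if. U → else U stmt gives else U stmt | else stmt.

S ::= if if | T | then; T ::= then | U if | if; U ::= if stmt | stmt S | stmt if S | else U stmt | else stmt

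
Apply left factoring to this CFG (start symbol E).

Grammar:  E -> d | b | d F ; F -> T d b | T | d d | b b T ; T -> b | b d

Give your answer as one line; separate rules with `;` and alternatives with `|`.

E has alternatives sharing prefix 'd': factor to E → d E' with E' → ε | F.
F has alternatives sharing prefix 'T': factor to F → T F' with F' → d b | ε.
T has alternatives sharing prefix 'b': factor to T → b T' with T' → ε | d.

E -> b | d E'; F -> d d | b b T | T F'; T -> b T'; E' -> epsilon | F; F' -> d b | epsilon; T' -> epsilon | d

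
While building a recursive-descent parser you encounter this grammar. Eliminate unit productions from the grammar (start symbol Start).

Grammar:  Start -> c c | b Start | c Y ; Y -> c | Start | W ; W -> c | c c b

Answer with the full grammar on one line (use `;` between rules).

Start -> c c | b Start | c Y; Y -> c c | b Start | c Y | c | c c b; W -> c | c c b

Unit pairs: Y ⇒* {Start, W}.
For every A with A ⇒* B via unit rules, add B's non-unit alternatives to A; then delete every rule of the form X → Y.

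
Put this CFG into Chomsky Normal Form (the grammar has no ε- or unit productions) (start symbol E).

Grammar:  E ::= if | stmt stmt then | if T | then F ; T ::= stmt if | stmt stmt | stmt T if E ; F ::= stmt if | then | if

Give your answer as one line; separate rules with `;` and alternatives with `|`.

E ::= if | X1 Y1 | X3 T | X2 F; T ::= X1 X3 | X1 X1 | X1 Y2; F ::= X1 X3 | then | if; X1 ::= stmt; X2 ::= then; X3 ::= if; Y1 ::= X1 X2; Y2 ::= T Y3; Y3 ::= X3 E

Introduce a nonterminal for each terminal appearing in a rule of length ≥ 2: X1 → stmt, X2 → then, X3 → if.
Binarize each right-hand side of length ≥ 3 by chaining fresh nonterminals (Y1, Y2, …): affected rules were E → X1 X1 X2; T → X1 T X3 E.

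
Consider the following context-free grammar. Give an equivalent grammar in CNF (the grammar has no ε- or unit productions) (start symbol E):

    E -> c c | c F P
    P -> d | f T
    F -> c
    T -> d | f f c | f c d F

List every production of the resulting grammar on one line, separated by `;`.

Introduce a nonterminal for each terminal appearing in a rule of length ≥ 2: X1 → c, X2 → f, X3 → d.
Binarize each right-hand side of length ≥ 3 by chaining fresh nonterminals (Y1, Y2, …): affected rules were E → X1 F P; T → X2 X2 X1; T → X2 X1 X3 F.

E -> X1 X1 | X1 Y1; P -> d | X2 T; F -> c; T -> d | X2 Y2 | X2 Y3; X1 -> c; X2 -> f; X3 -> d; Y1 -> F P; Y2 -> X2 X1; Y3 -> X1 Y4; Y4 -> X3 F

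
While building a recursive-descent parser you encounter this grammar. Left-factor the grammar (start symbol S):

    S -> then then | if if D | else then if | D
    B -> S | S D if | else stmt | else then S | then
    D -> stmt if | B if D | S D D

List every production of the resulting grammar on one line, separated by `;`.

S -> then then | if if D | else then if | D; B -> then | S B' | else B''; D -> stmt if | B if D | S D D; B' -> epsilon | D if; B'' -> stmt | then S

B has alternatives sharing prefix 'S': factor to B → S B' with B' → ε | D if.
B has alternatives sharing prefix 'else': factor to B → else B'' with B'' → stmt | then S.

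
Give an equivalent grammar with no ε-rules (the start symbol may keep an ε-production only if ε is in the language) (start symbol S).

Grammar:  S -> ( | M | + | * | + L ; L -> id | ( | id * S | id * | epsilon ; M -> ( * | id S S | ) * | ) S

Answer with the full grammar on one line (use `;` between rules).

The nullable symbols are {L}.
ε ∉ L(G), so no ε-production is kept.

S -> ( | M | + | * | + L; L -> id | ( | id * S | id *; M -> ( * | id S S | ) * | ) S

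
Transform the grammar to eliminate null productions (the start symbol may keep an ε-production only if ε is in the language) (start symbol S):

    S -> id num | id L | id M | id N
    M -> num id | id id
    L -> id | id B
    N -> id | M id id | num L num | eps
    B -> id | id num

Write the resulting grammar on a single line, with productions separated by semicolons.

S -> id num | id L | id M | id N | id; M -> num id | id id; L -> id | id B; N -> id | M id id | num L num; B -> id | id num

Nullable nonterminals: {N}.
ε ∉ L(G), so no ε-production is kept.
For each production, add variants omitting each subset of nullable occurrences: S → id N gives id N | id.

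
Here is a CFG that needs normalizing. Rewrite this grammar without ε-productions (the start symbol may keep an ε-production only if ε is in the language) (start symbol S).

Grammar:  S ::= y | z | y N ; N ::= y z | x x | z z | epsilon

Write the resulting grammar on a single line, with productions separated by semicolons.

The nullable symbols are {N}.
ε ∉ L(G), so no ε-production is kept.

S ::= y | z | y N; N ::= y z | x x | z z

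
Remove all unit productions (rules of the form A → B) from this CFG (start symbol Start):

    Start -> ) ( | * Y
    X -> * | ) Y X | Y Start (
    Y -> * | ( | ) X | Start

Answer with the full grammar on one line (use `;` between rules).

Unit pairs: Y ⇒* {Start}.
Replace each nonterminal's rules with the union of the non-unit rules of every nonterminal it unit-derives.

Start -> ) ( | * Y; X -> * | ) Y X | Y Start (; Y -> ) ( | * Y | * | ( | ) X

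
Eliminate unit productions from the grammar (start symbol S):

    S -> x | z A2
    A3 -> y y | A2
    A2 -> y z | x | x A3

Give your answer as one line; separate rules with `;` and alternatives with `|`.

S -> x | z A2; A3 -> y z | x | x A3 | y y; A2 -> y z | x | x A3

Unit pairs: A3 ⇒* {A2}.
For every A with A ⇒* B via unit rules, add B's non-unit alternatives to A; then delete every rule of the form X → Y.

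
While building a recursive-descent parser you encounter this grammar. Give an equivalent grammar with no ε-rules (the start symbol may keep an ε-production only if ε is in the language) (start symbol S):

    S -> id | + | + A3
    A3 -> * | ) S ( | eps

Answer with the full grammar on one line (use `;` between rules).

Nullable set = {A3}.
ε ∉ L(G), so no ε-production is kept.

S -> id | + | + A3; A3 -> * | ) S (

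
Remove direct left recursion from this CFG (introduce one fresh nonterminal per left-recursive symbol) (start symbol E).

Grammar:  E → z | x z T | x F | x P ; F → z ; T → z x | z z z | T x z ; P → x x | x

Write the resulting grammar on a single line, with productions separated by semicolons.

E → z | x z T | x F | x P; F → z; T → z x T' | z z z T'; P → x x | x; T' → x z T' | epsilon

Directly left-recursive nonterminal: T.
For T: α = {x z}, β = {z x, z z z}. Rewrite as T → β T' and T' → α T' | ε.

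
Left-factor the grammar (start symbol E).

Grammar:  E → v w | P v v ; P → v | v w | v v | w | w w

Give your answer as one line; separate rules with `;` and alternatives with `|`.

P has alternatives sharing prefix 'v': factor to P → v P' with P' → ε | w | v.
P has alternatives sharing prefix 'w': factor to P → w P'' with P'' → ε | w.

E → v w | P v v; P → v P' | w P''; P' → epsilon | w | v; P'' → epsilon | w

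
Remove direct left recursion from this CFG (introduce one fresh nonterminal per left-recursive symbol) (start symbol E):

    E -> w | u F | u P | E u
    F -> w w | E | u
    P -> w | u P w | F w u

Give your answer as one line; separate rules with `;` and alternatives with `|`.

Left recursion appears on E.
For E: α = {u}, β = {w, u F, u P}. Rewrite as E → β E' and E' → α E' | ε.

E -> w E' | u F E' | u P E'; F -> w w | E | u; P -> w | u P w | F w u; E' -> u E' | eps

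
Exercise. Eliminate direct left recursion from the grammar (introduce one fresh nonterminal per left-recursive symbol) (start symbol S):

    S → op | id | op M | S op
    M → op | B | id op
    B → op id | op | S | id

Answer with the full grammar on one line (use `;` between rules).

Directly left-recursive nonterminal: S.
For S: α = {op}, β = {op, id, op M}. Rewrite as S → β S' and S' → α S' | ε.

S → op S' | id S' | op M S'; M → op | B | id op; B → op id | op | S | id; S' → op S' | ε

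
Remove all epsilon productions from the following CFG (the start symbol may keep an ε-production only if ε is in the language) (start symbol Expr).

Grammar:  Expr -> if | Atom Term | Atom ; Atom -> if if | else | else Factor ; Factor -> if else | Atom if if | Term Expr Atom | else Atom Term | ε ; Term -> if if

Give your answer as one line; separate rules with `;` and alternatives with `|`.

Nullable nonterminals: {Factor}.
ε ∉ L(G), so no ε-production is kept.

Expr -> if | Atom Term | Atom; Atom -> if if | else | else Factor; Factor -> if else | Atom if if | Term Expr Atom | else Atom Term; Term -> if if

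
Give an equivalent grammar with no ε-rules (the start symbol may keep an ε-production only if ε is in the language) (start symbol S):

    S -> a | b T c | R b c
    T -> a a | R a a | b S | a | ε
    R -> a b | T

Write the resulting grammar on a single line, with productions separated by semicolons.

The nullable symbols are {R, T}.
ε ∉ L(G), so no ε-production is kept.
For each production, add variants omitting each subset of nullable occurrences: S → b T c gives b T c | b c.

S -> a | b T c | b c | R b c; T -> a a | R a a | b S | a; R -> a b | T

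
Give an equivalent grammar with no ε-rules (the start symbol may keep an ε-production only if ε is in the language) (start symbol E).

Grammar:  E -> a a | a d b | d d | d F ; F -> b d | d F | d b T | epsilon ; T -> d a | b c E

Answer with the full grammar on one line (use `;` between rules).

Nullable nonterminals: {F}.
ε ∉ L(G), so no ε-production is kept.
Add the nullable-subset variants: E → d F gives d F | d. F → d F gives d F | d.

E -> a a | a d b | d d | d F | d; F -> b d | d F | d | d b T; T -> d a | b c E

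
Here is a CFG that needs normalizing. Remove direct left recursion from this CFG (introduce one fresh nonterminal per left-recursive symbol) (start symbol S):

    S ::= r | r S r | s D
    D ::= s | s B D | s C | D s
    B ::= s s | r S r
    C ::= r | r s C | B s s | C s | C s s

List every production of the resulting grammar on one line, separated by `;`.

Directly left-recursive nonterminals: D, C.
For D: α = {s}, β = {s, s B D, s C}. Rewrite as D → β D' and D' → α D' | ε.
For C: α = {s, s s}, β = {r, r s C, B s s}. Rewrite as C → β C' and C' → α C' | ε.

S ::= r | r S r | s D; D ::= s D' | s B D D' | s C D'; B ::= s s | r S r; C ::= r C' | r s C C' | B s s C'; D' ::= s D' | ε; C' ::= s C' | s s C' | ε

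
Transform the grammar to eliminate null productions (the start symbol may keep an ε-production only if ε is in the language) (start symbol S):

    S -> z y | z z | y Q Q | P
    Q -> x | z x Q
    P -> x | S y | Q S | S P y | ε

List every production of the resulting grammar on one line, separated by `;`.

S -> z y | z z | y Q Q | P | ε; Q -> x | z x Q; P -> x | S y | y | Q S | Q | S P y | P y

Nullable set = {P, S}.
ε ∈ L(G) since S is nullable, so keep S → ε.
Add the nullable-subset variants: P → S y gives S y | y. P → Q S gives Q S | Q. P → S P y gives S P y | P y.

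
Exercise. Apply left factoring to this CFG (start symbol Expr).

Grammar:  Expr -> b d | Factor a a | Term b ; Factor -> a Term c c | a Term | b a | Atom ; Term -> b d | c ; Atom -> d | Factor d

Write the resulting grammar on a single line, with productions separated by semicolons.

Expr -> b d | Factor a a | Term b; Factor -> b a | Atom | a Term Factor1; Term -> b d | c; Atom -> d | Factor d; Factor1 -> c c | ε

Factor has alternatives sharing prefix 'a Term': factor to Factor → a Term Factor1 with Factor1 → c c | ε.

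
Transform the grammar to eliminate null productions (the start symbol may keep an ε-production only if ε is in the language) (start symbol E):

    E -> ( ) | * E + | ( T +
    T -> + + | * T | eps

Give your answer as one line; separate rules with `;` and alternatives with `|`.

The nullable symbols are {T}.
ε ∉ L(G), so no ε-production is kept.
Add the nullable-subset variants: E → ( T + gives ( T + | ( +. T → * T gives * T | *.

E -> ( ) | * E + | ( T + | ( +; T -> + + | * T | *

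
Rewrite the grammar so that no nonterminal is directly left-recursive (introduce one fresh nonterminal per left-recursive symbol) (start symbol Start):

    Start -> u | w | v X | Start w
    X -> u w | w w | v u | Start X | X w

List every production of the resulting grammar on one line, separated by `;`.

Left recursion appears on Start, X.
For Start: α = {w}, β = {u, w, v X}. Rewrite as Start → β Start1 and Start1 → α Start1 | ε.
For X: α = {w}, β = {u w, w w, v u, Start X}. Rewrite as X → β X1 and X1 → α X1 | ε.

Start -> u Start1 | w Start1 | v X Start1; X -> u w X1 | w w X1 | v u X1 | Start X X1; Start1 -> w Start1 | ε; X1 -> w X1 | ε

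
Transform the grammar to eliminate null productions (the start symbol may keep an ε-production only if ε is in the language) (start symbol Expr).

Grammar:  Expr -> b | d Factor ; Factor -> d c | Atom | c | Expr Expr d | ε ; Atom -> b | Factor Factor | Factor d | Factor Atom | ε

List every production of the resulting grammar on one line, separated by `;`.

Expr -> b | d Factor | d; Factor -> d c | Atom | c | Expr Expr d; Atom -> b | Factor Factor | Factor | Factor d | d | Factor Atom

Nullable set = {Atom, Factor}.
ε ∉ L(G), so no ε-production is kept.
Expand every rule over subsets of its nullable positions: Expr → d Factor gives d Factor | d. Atom → Factor Factor gives Factor Factor | Factor. Atom → Factor d gives Factor d | d.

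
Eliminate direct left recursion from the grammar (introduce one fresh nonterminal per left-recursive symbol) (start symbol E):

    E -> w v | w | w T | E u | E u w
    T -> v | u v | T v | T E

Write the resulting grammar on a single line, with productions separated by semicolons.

E, T are directly left-recursive.
For E: α = {u, u w}, β = {w v, w, w T}. Rewrite as E → β E' and E' → α E' | ε.
For T: α = {v, E}, β = {v, u v}. Rewrite as T → β T' and T' → α T' | ε.

E -> w v E' | w E' | w T E'; T -> v T' | u v T'; E' -> u E' | u w E' | ε; T' -> v T' | E T' | ε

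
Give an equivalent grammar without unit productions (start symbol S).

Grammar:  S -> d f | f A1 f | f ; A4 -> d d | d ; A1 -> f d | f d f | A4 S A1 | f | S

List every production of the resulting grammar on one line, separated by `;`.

S -> d f | f A1 f | f; A4 -> d d | d; A1 -> f d | f d f | A4 S A1 | f | d f | f A1 f

Unit pairs: A1 ⇒* {S}.
For every A with A ⇒* B via unit rules, add B's non-unit alternatives to A; then delete every rule of the form X → Y.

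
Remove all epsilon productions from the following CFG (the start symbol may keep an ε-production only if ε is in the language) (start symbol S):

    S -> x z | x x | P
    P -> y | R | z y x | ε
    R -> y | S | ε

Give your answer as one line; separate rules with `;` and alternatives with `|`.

S -> x z | x x | P | ε; P -> y | R | z y x; R -> y | S

Nullable nonterminals: {P, R, S}.
ε ∈ L(G) since S is nullable, so keep S → ε.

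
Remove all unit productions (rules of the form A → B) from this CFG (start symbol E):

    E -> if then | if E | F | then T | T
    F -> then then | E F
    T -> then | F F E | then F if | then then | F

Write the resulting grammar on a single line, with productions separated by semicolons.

E -> if then | if E | then T | then then | E F | then | F F E | then F if; F -> then then | E F; T -> then then | E F | then | F F E | then F if

Unit pairs: E ⇒* {F, T}; T ⇒* {F}.
For each unit pair (A, B), copy every non-unit production of B to A, then drop all unit productions.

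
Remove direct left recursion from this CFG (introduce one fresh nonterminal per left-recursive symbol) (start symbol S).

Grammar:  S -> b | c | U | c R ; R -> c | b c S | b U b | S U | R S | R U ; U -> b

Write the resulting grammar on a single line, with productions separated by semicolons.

S -> b | c | U | c R; R -> c R' | b c S R' | b U b R' | S U R'; U -> b; R' -> S R' | U R' | epsilon

R is directly left-recursive.
For R: α = {S, U}, β = {c, b c S, b U b, S U}. Rewrite as R → β R' and R' → α R' | ε.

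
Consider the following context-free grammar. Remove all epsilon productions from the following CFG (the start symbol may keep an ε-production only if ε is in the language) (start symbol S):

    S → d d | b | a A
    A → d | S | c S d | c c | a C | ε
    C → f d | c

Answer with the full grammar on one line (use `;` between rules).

S → d d | b | a A | a; A → d | S | c S d | c c | a C; C → f d | c

Nullable nonterminals: {A}.
ε ∉ L(G), so no ε-production is kept.
Expand every rule over subsets of its nullable positions: S → a A gives a A | a.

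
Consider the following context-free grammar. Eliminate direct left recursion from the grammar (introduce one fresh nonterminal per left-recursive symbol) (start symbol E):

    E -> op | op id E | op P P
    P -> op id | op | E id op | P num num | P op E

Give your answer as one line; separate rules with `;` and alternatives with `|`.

E -> op | op id E | op P P; P -> op id P' | op P' | E id op P'; P' -> num num P' | op E P' | ε

P is directly left-recursive.
For P: α = {num num, op E}, β = {op id, op, E id op}. Rewrite as P → β P' and P' → α P' | ε.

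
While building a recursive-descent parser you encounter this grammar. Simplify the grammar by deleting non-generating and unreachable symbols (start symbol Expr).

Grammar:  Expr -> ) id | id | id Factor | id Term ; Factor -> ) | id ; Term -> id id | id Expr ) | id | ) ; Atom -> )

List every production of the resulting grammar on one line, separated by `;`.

Expr -> ) id | id | id Factor | id Term; Factor -> ) | id; Term -> id id | id Expr ) | id | )

Generating nonterminals: {Atom, Expr, Factor, Term}.
Reachable from Expr after that: {Expr, Factor, Term}.
Removed useless symbols: {Atom} and every production mentioning them.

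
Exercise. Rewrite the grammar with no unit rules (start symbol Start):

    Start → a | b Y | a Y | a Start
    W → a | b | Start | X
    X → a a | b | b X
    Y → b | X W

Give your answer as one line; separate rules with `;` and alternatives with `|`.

Unit pairs: W ⇒* {Start, X}.
For every A with A ⇒* B via unit rules, add B's non-unit alternatives to A; then delete every rule of the form X → Y.

Start → a | b Y | a Y | a Start; W → a | b Y | a Y | a Start | a a | b | b X; X → a a | b | b X; Y → b | X W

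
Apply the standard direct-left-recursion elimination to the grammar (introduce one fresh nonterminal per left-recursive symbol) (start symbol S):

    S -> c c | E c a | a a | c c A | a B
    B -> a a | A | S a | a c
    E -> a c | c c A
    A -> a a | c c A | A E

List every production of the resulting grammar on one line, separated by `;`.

Left recursion appears on A.
For A: α = {E}, β = {a a, c c A}. Rewrite as A → β A' and A' → α A' | ε.

S -> c c | E c a | a a | c c A | a B; B -> a a | A | S a | a c; E -> a c | c c A; A -> a a A' | c c A A'; A' -> E A' | ε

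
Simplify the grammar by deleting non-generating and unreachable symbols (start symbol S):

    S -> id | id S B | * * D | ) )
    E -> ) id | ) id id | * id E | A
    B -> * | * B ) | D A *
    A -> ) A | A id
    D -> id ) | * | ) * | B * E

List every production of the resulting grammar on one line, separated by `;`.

Generating nonterminals: {B, D, E, S}.
Reachable from S after that: {B, D, E, S}.
Removed useless symbols: {A} and every production mentioning them.

S -> id | id S B | * * D | ) ); E -> ) id | ) id id | * id E; B -> * | * B ); D -> id ) | * | ) * | B * E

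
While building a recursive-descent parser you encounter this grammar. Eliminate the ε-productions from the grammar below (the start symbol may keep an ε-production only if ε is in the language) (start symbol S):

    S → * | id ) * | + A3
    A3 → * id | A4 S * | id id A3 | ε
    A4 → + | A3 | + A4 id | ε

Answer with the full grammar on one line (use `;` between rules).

Nullable nonterminals: {A3, A4}.
ε ∉ L(G), so no ε-production is kept.
Add the nullable-subset variants: S → + A3 gives + A3 | +. A3 → A4 S * gives A4 S * | S *. A3 → id id A3 gives id id A3 | id id. A4 → + A4 id gives + A4 id | + id.

S → * | id ) * | + A3 | +; A3 → * id | A4 S * | S * | id id A3 | id id; A4 → + | A3 | + A4 id | + id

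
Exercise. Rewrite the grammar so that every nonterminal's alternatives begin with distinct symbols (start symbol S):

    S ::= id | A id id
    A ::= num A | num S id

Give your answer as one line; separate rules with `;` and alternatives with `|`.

A has alternatives sharing prefix 'num': factor to A → num A' with A' → A | S id.

S ::= id | A id id; A ::= num A'; A' ::= A | S id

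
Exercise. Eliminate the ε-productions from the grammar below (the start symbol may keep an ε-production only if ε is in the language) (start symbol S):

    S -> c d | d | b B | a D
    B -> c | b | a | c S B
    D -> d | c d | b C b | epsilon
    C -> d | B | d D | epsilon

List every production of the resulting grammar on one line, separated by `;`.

S -> c d | d | b B | a D | a; B -> c | b | a | c S B; D -> d | c d | b C b | b b; C -> d | B | d D

Nullable nonterminals: {C, D}.
ε ∉ L(G), so no ε-production is kept.
Expand every rule over subsets of its nullable positions: S → a D gives a D | a. D → b C b gives b C b | b b.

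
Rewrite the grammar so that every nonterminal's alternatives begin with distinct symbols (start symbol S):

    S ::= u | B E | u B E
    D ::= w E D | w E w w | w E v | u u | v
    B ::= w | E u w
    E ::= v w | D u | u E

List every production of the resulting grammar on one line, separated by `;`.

S has alternatives sharing prefix 'u': factor to S → u S' with S' → ε | B E.
D has alternatives sharing prefix 'w E': factor to D → w E D' with D' → D | w w | v.

S ::= B E | u S'; D ::= u u | v | w E D'; B ::= w | E u w; E ::= v w | D u | u E; S' ::= ε | B E; D' ::= D | w w | v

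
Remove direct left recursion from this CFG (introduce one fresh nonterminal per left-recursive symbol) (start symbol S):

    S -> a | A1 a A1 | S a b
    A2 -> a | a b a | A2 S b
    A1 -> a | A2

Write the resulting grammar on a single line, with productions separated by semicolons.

S -> a S' | A1 a A1 S'; A2 -> a A2' | a b a A2'; A1 -> a | A2; S' -> a b S' | ε; A2' -> S b A2' | ε

S, A2 are directly left-recursive.
For S: α = {a b}, β = {a, A1 a A1}. Rewrite as S → β S' and S' → α S' | ε.
For A2: α = {S b}, β = {a, a b a}. Rewrite as A2 → β A2' and A2' → α A2' | ε.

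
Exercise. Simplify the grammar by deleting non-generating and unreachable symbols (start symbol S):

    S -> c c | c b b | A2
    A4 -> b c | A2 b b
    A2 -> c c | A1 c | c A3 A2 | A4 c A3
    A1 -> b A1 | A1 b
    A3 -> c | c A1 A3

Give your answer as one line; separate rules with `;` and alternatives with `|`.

Generating nonterminals: {A2, A3, A4, S}.
Reachable from S after that: {A2, A3, A4, S}.
Removed useless symbols: {A1} and every production mentioning them.

S -> c c | c b b | A2; A4 -> b c | A2 b b; A2 -> c c | c A3 A2 | A4 c A3; A3 -> c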